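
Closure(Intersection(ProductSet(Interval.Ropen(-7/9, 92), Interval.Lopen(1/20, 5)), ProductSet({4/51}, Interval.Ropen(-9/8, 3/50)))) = ProductSet({4/51}, Interval(1/20, 3/50))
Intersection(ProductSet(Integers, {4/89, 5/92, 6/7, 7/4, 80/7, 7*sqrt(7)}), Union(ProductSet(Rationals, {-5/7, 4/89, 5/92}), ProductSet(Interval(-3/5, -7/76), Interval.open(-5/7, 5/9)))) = ProductSet(Integers, {4/89, 5/92})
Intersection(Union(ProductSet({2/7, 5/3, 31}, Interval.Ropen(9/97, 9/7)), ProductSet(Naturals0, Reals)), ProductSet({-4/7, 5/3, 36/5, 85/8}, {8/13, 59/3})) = ProductSet({5/3}, {8/13})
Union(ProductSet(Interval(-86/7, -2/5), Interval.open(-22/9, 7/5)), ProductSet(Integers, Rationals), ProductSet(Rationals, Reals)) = Union(ProductSet(Interval(-86/7, -2/5), Interval.open(-22/9, 7/5)), ProductSet(Rationals, Reals))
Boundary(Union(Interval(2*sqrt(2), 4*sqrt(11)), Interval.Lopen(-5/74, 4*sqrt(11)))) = {-5/74, 4*sqrt(11)}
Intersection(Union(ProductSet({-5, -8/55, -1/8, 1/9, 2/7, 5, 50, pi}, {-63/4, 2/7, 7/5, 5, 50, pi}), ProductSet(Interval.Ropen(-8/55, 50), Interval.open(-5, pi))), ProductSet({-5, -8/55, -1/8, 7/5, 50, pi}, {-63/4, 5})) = ProductSet({-5, -8/55, -1/8, 50, pi}, {-63/4, 5})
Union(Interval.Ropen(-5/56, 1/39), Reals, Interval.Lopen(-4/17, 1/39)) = Interval(-oo, oo)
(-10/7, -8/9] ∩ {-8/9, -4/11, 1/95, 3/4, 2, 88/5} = {-8/9}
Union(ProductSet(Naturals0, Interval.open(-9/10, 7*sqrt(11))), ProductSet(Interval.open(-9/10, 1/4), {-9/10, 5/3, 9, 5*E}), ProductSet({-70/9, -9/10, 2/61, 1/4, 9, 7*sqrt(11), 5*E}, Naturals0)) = Union(ProductSet({-70/9, -9/10, 2/61, 1/4, 9, 7*sqrt(11), 5*E}, Naturals0), ProductSet(Interval.open(-9/10, 1/4), {-9/10, 5/3, 9, 5*E}), ProductSet(Naturals0, Interval.open(-9/10, 7*sqrt(11))))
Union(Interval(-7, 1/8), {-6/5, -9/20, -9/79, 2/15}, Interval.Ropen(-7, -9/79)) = Union({2/15}, Interval(-7, 1/8))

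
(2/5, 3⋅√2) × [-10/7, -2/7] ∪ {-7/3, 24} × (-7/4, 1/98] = ({-7/3, 24} × (-7/4, 1/98]) ∪ ((2/5, 3⋅√2) × [-10/7, -2/7])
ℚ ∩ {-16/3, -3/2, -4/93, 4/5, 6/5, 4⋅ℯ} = {-16/3, -3/2, -4/93, 4/5, 6/5}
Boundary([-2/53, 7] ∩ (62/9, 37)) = {62/9, 7}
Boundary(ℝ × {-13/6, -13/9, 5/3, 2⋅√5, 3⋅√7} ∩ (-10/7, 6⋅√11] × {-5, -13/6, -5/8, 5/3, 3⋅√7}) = [-10/7, 6⋅√11] × {-13/6, 5/3, 3⋅√7}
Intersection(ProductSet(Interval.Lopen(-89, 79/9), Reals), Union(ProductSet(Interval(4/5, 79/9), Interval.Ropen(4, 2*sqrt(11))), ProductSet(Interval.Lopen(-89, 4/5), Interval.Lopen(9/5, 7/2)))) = Union(ProductSet(Interval.Lopen(-89, 4/5), Interval.Lopen(9/5, 7/2)), ProductSet(Interval(4/5, 79/9), Interval.Ropen(4, 2*sqrt(11))))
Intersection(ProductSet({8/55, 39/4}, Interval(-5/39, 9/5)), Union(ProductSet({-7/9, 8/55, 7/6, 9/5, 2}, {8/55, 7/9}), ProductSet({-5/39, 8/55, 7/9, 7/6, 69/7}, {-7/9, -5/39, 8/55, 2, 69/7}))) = ProductSet({8/55}, {-5/39, 8/55, 7/9})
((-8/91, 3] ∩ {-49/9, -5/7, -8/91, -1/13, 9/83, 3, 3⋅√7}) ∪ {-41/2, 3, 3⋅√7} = {-41/2, -1/13, 9/83, 3, 3⋅√7}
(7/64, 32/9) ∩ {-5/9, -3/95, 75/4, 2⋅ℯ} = ∅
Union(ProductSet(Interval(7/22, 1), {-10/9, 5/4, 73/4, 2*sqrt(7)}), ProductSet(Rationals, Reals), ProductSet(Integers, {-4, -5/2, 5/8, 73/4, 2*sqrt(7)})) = Union(ProductSet(Interval(7/22, 1), {-10/9, 5/4, 73/4, 2*sqrt(7)}), ProductSet(Rationals, Reals))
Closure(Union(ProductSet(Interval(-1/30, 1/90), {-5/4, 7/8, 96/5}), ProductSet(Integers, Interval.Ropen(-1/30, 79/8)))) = Union(ProductSet(Integers, Interval(-1/30, 79/8)), ProductSet(Interval(-1/30, 1/90), {-5/4, 7/8, 96/5}))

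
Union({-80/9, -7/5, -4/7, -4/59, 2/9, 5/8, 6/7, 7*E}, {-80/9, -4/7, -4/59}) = {-80/9, -7/5, -4/7, -4/59, 2/9, 5/8, 6/7, 7*E}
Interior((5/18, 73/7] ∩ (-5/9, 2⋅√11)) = (5/18, 2⋅√11)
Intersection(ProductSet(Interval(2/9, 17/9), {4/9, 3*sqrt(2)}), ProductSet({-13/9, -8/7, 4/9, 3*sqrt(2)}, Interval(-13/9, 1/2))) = ProductSet({4/9}, {4/9})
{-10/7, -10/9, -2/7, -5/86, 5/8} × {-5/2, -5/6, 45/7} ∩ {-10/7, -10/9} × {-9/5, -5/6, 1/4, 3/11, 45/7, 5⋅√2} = {-10/7, -10/9} × {-5/6, 45/7}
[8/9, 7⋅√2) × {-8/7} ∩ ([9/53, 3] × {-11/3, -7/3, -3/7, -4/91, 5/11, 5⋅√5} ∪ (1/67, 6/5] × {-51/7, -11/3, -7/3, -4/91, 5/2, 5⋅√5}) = ∅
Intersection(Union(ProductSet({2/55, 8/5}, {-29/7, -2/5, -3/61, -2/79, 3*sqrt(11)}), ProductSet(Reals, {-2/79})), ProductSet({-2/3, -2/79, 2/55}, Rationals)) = Union(ProductSet({2/55}, {-29/7, -2/5, -3/61, -2/79}), ProductSet({-2/3, -2/79, 2/55}, {-2/79}))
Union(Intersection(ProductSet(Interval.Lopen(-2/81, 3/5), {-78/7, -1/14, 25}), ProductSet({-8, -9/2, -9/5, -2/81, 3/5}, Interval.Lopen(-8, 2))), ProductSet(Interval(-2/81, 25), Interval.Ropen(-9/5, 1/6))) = ProductSet(Interval(-2/81, 25), Interval.Ropen(-9/5, 1/6))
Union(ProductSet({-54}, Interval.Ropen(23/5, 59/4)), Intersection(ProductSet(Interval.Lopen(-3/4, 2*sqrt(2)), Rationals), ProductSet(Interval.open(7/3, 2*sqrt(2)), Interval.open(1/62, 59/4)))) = Union(ProductSet({-54}, Interval.Ropen(23/5, 59/4)), ProductSet(Interval.open(7/3, 2*sqrt(2)), Intersection(Interval.open(1/62, 59/4), Rationals)))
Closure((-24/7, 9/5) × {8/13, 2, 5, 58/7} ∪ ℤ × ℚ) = (ℤ × ℝ) ∪ ([-24/7, 9/5] × {8/13, 2, 5, 58/7})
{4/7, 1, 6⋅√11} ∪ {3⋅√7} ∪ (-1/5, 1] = (-1/5, 1] ∪ {6⋅√11, 3⋅√7}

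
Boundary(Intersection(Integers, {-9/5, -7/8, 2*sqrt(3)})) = EmptySet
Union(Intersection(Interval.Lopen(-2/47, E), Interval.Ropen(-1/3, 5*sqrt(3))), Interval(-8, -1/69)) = Interval(-8, E)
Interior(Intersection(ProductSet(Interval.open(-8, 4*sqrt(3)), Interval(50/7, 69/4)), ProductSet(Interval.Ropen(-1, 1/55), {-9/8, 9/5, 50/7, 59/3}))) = EmptySet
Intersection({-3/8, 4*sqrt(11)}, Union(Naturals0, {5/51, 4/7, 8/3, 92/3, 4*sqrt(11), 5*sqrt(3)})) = {4*sqrt(11)}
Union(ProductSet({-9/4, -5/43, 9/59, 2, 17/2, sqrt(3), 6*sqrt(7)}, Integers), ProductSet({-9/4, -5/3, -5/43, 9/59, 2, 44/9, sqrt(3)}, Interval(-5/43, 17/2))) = Union(ProductSet({-9/4, -5/3, -5/43, 9/59, 2, 44/9, sqrt(3)}, Interval(-5/43, 17/2)), ProductSet({-9/4, -5/43, 9/59, 2, 17/2, sqrt(3), 6*sqrt(7)}, Integers))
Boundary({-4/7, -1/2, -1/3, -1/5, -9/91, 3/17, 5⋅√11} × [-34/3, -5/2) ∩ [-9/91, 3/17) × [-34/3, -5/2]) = {-9/91} × [-34/3, -5/2]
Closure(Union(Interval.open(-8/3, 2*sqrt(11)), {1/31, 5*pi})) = Union({5*pi}, Interval(-8/3, 2*sqrt(11)))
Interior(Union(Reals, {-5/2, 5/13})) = Reals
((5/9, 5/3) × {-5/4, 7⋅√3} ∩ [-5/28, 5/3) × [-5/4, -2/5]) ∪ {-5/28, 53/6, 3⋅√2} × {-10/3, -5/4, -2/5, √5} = ((5/9, 5/3) × {-5/4}) ∪ ({-5/28, 53/6, 3⋅√2} × {-10/3, -5/4, -2/5, √5})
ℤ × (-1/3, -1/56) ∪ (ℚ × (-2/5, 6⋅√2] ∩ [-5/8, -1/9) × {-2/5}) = ℤ × (-1/3, -1/56)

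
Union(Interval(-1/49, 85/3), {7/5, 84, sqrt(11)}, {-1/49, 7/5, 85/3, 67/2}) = Union({67/2, 84}, Interval(-1/49, 85/3))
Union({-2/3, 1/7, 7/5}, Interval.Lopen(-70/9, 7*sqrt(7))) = Interval.Lopen(-70/9, 7*sqrt(7))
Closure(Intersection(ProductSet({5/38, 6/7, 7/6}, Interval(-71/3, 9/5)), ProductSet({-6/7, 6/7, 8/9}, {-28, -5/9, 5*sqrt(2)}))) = ProductSet({6/7}, {-5/9})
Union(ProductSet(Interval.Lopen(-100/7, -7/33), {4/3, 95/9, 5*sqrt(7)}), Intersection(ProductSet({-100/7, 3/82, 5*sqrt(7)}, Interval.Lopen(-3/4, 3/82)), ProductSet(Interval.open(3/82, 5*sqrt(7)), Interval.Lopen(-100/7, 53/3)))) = ProductSet(Interval.Lopen(-100/7, -7/33), {4/3, 95/9, 5*sqrt(7)})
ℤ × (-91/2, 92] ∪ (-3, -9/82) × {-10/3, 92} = (ℤ × (-91/2, 92]) ∪ ((-3, -9/82) × {-10/3, 92})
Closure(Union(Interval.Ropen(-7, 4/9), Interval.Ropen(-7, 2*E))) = Interval(-7, 2*E)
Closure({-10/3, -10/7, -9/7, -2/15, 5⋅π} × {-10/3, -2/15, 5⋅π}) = {-10/3, -10/7, -9/7, -2/15, 5⋅π} × {-10/3, -2/15, 5⋅π}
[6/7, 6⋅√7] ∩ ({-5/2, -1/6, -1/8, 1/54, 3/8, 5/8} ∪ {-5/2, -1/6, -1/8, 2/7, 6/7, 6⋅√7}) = {6/7, 6⋅√7}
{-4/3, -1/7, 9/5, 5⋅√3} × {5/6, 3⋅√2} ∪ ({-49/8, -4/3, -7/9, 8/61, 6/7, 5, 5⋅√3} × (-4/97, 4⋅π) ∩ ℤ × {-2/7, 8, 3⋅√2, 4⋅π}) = ({5} × {8, 3⋅√2}) ∪ ({-4/3, -1/7, 9/5, 5⋅√3} × {5/6, 3⋅√2})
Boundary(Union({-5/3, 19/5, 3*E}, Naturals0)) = Union({-5/3, 19/5, 3*E}, Naturals0)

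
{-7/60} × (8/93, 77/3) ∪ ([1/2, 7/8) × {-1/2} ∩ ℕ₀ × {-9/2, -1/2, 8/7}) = {-7/60} × (8/93, 77/3)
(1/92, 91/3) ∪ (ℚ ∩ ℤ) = ℤ ∪ (1/92, 91/3)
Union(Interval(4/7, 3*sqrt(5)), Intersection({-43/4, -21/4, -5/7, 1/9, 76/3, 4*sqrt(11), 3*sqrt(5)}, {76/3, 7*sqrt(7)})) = Union({76/3}, Interval(4/7, 3*sqrt(5)))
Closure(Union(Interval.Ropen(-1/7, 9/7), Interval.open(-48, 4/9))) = Interval(-48, 9/7)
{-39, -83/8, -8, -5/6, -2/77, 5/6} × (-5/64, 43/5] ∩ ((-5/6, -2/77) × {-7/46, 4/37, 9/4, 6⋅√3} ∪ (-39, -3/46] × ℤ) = {-83/8, -8, -5/6} × {0, 1, …, 8}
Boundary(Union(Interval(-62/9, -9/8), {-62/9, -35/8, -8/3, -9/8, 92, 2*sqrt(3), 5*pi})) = {-62/9, -9/8, 92, 2*sqrt(3), 5*pi}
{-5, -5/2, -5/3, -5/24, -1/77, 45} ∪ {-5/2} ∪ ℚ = ℚ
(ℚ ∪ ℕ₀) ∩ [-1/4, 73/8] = ℚ ∩ [-1/4, 73/8]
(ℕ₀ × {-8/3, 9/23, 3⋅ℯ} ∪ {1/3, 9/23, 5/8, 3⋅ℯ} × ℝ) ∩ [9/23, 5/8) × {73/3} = {9/23} × {73/3}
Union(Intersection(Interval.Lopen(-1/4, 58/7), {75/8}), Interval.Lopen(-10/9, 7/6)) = Interval.Lopen(-10/9, 7/6)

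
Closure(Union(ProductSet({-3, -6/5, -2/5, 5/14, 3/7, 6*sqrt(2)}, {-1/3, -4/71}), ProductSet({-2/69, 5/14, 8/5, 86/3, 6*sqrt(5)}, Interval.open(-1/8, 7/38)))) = Union(ProductSet({-2/69, 5/14, 8/5, 86/3, 6*sqrt(5)}, Interval(-1/8, 7/38)), ProductSet({-3, -6/5, -2/5, 5/14, 3/7, 6*sqrt(2)}, {-1/3, -4/71}))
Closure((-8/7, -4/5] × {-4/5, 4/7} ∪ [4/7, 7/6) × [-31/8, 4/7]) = ([-8/7, -4/5] × {-4/5, 4/7}) ∪ ([4/7, 7/6] × [-31/8, 4/7])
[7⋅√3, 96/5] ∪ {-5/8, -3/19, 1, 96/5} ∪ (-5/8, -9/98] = [-5/8, -9/98] ∪ {1} ∪ [7⋅√3, 96/5]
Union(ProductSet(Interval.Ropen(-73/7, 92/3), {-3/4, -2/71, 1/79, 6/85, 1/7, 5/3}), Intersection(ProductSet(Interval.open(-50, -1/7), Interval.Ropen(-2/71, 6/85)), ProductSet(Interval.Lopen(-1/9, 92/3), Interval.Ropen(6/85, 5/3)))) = ProductSet(Interval.Ropen(-73/7, 92/3), {-3/4, -2/71, 1/79, 6/85, 1/7, 5/3})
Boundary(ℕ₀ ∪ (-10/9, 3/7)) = {-10/9, 3/7} ∪ (ℕ₀ \ (-10/9, 3/7))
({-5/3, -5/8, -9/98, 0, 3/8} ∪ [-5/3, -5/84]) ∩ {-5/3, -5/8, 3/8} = {-5/3, -5/8, 3/8}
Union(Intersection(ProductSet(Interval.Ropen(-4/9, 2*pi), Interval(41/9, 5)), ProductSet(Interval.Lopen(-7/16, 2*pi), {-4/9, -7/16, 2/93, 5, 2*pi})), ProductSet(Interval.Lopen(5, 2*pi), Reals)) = Union(ProductSet(Interval.open(-7/16, 2*pi), {5}), ProductSet(Interval.Lopen(5, 2*pi), Reals))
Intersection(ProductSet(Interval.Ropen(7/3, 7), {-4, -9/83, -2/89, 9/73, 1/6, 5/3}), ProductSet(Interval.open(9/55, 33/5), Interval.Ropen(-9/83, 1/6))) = ProductSet(Interval.Ropen(7/3, 33/5), {-9/83, -2/89, 9/73})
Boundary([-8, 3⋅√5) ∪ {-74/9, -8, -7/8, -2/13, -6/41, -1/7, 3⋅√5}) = {-74/9, -8, 3⋅√5}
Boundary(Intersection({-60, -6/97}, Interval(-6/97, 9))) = {-6/97}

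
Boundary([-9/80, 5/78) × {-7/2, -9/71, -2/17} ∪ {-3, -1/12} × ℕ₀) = ({-3, -1/12} × ℕ₀) ∪ ([-9/80, 5/78] × {-7/2, -9/71, -2/17})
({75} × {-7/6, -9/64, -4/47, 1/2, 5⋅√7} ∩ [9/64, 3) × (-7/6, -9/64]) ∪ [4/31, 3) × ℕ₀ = [4/31, 3) × ℕ₀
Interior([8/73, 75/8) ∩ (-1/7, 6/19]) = (8/73, 6/19)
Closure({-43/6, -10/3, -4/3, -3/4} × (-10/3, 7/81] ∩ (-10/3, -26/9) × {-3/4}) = ∅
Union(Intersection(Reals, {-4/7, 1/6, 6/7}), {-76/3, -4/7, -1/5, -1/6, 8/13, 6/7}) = {-76/3, -4/7, -1/5, -1/6, 1/6, 8/13, 6/7}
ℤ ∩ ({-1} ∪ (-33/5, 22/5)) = {-6, -5, …, 4}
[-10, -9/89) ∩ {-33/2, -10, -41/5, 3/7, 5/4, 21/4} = {-10, -41/5}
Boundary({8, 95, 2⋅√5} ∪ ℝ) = ∅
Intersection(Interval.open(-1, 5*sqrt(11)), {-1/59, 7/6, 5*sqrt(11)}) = {-1/59, 7/6}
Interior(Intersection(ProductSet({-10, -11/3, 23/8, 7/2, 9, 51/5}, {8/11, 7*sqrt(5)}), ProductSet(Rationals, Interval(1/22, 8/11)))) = EmptySet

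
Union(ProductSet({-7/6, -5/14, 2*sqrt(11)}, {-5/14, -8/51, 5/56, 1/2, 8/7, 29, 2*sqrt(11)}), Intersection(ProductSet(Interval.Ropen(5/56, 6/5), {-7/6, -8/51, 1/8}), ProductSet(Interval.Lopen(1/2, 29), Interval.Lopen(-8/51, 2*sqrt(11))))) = Union(ProductSet({-7/6, -5/14, 2*sqrt(11)}, {-5/14, -8/51, 5/56, 1/2, 8/7, 29, 2*sqrt(11)}), ProductSet(Interval.open(1/2, 6/5), {1/8}))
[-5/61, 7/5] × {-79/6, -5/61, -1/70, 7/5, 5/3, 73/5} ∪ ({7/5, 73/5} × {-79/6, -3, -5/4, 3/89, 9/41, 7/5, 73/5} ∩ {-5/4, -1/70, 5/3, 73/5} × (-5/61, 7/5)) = ({73/5} × {3/89, 9/41}) ∪ ([-5/61, 7/5] × {-79/6, -5/61, -1/70, 7/5, 5/3, 73/5})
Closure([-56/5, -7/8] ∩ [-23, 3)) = [-56/5, -7/8]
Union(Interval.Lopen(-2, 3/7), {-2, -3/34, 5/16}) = Interval(-2, 3/7)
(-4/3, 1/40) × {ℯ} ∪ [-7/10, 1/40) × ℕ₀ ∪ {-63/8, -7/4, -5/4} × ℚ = ({-63/8, -7/4, -5/4} × ℚ) ∪ ([-7/10, 1/40) × ℕ₀) ∪ ((-4/3, 1/40) × {ℯ})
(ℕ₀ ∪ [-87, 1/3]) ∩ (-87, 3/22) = (-87, 3/22) ∪ {0}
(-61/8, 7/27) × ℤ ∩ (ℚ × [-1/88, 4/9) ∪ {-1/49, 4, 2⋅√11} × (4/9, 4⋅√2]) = ({-1/49} × {1, 2, …, 5}) ∪ ((ℚ ∩ (-61/8, 7/27)) × {0})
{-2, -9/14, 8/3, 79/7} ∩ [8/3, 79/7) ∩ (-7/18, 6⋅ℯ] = {8/3}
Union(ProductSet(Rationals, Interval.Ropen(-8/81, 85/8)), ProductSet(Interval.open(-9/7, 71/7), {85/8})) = Union(ProductSet(Interval.open(-9/7, 71/7), {85/8}), ProductSet(Rationals, Interval.Ropen(-8/81, 85/8)))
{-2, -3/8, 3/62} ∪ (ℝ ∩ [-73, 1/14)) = [-73, 1/14)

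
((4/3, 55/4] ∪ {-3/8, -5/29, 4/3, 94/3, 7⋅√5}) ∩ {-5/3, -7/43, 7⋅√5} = {7⋅√5}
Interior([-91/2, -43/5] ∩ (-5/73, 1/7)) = ∅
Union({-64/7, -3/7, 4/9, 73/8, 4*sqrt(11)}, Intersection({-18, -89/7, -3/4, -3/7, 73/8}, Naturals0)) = {-64/7, -3/7, 4/9, 73/8, 4*sqrt(11)}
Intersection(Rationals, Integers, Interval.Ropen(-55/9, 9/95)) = Range(-6, 1, 1)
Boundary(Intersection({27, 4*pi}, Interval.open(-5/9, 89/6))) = {4*pi}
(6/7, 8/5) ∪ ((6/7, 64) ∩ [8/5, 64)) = (6/7, 64)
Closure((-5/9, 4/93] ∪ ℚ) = ℚ ∪ (-∞, ∞)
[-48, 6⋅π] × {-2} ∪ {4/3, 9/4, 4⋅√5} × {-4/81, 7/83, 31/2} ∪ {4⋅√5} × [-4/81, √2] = ([-48, 6⋅π] × {-2}) ∪ ({4/3, 9/4, 4⋅√5} × {-4/81, 7/83, 31/2}) ∪ ({4⋅√5} × [-4/81, √2])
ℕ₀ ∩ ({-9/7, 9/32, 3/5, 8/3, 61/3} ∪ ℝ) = ℕ₀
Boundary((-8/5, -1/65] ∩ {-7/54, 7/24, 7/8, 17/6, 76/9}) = {-7/54}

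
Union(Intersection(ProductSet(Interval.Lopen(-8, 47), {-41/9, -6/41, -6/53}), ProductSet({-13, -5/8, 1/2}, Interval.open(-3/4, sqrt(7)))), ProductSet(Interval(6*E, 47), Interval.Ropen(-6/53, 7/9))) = Union(ProductSet({-5/8, 1/2}, {-6/41, -6/53}), ProductSet(Interval(6*E, 47), Interval.Ropen(-6/53, 7/9)))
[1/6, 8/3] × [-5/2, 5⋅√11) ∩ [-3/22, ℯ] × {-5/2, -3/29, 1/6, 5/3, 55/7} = [1/6, 8/3] × {-5/2, -3/29, 1/6, 5/3, 55/7}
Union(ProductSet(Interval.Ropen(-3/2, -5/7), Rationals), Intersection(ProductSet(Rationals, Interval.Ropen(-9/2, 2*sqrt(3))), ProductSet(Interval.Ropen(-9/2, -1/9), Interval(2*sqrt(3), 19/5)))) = ProductSet(Interval.Ropen(-3/2, -5/7), Rationals)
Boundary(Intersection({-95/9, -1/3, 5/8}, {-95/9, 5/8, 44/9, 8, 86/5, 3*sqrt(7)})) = {-95/9, 5/8}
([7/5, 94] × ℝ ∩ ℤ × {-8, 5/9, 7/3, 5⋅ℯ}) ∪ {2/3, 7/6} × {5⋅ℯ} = ({2/3, 7/6} × {5⋅ℯ}) ∪ ({2, 3, …, 94} × {-8, 5/9, 7/3, 5⋅ℯ})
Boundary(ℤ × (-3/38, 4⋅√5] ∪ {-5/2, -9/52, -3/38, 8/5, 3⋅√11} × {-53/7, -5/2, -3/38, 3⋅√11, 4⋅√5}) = (ℤ × [-3/38, 4⋅√5]) ∪ ({-5/2, -9/52, -3/38, 8/5, 3⋅√11} × {-53/7, -5/2, -3/38, 3⋅√11, 4⋅√5})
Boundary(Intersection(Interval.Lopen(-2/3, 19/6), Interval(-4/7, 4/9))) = {-4/7, 4/9}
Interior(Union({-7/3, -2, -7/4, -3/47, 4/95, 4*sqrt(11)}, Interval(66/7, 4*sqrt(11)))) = Interval.open(66/7, 4*sqrt(11))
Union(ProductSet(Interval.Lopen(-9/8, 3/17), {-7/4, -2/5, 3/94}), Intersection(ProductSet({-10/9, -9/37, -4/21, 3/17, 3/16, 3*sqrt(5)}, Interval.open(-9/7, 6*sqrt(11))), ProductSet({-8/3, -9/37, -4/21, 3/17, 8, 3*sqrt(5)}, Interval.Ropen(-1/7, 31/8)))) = Union(ProductSet({-9/37, -4/21, 3/17, 3*sqrt(5)}, Interval.Ropen(-1/7, 31/8)), ProductSet(Interval.Lopen(-9/8, 3/17), {-7/4, -2/5, 3/94}))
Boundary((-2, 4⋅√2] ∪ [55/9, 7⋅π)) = {-2, 55/9, 4⋅√2, 7⋅π}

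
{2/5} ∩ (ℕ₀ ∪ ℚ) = {2/5}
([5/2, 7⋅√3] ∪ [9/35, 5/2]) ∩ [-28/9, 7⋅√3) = [9/35, 7⋅√3)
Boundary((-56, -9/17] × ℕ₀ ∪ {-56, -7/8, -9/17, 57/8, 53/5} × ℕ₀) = ([-56, -9/17] ∪ {57/8, 53/5}) × ℕ₀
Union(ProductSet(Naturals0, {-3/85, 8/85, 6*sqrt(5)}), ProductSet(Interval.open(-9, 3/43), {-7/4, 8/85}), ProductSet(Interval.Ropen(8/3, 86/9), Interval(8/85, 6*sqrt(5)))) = Union(ProductSet(Interval.open(-9, 3/43), {-7/4, 8/85}), ProductSet(Interval.Ropen(8/3, 86/9), Interval(8/85, 6*sqrt(5))), ProductSet(Naturals0, {-3/85, 8/85, 6*sqrt(5)}))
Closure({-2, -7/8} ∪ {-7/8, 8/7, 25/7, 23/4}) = {-2, -7/8, 8/7, 25/7, 23/4}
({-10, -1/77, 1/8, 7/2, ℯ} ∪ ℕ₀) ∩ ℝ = {-10, -1/77, 1/8, 7/2, ℯ} ∪ ℕ₀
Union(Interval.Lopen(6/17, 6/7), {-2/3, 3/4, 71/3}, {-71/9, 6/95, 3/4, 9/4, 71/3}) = Union({-71/9, -2/3, 6/95, 9/4, 71/3}, Interval.Lopen(6/17, 6/7))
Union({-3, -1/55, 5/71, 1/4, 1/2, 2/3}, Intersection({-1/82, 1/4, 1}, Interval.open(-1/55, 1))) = {-3, -1/55, -1/82, 5/71, 1/4, 1/2, 2/3}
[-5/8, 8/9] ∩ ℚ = ℚ ∩ [-5/8, 8/9]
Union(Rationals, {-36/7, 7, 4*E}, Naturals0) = Union({4*E}, Rationals)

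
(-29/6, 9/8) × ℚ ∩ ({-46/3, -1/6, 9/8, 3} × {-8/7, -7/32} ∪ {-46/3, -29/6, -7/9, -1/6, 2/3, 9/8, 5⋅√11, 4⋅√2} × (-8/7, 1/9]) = ({-1/6} × {-8/7, -7/32}) ∪ ({-7/9, -1/6, 2/3} × (ℚ ∩ (-8/7, 1/9]))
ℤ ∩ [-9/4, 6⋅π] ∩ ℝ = {-2, -1, …, 18}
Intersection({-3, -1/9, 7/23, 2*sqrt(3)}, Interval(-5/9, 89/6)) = {-1/9, 7/23, 2*sqrt(3)}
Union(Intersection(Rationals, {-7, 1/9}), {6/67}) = {-7, 6/67, 1/9}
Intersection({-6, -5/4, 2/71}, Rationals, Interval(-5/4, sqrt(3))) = {-5/4, 2/71}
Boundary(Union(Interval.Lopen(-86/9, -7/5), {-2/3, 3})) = {-86/9, -7/5, -2/3, 3}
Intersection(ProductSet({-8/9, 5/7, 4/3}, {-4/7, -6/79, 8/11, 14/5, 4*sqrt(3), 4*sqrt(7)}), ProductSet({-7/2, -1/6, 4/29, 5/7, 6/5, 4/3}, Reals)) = ProductSet({5/7, 4/3}, {-4/7, -6/79, 8/11, 14/5, 4*sqrt(3), 4*sqrt(7)})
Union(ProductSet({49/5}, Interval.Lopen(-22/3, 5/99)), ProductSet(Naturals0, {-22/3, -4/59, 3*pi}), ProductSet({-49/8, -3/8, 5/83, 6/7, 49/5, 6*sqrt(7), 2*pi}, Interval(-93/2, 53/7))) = Union(ProductSet({-49/8, -3/8, 5/83, 6/7, 49/5, 6*sqrt(7), 2*pi}, Interval(-93/2, 53/7)), ProductSet(Naturals0, {-22/3, -4/59, 3*pi}))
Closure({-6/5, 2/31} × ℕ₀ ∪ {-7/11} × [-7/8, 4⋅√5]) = ({-6/5, 2/31} × ℕ₀) ∪ ({-7/11} × [-7/8, 4⋅√5])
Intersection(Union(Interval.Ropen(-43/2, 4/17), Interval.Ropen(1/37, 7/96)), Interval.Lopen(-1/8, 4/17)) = Interval.open(-1/8, 4/17)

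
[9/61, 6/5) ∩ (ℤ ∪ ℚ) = ℚ ∩ [9/61, 6/5)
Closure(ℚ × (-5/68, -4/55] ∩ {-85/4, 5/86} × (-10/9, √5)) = {-85/4, 5/86} × [-5/68, -4/55]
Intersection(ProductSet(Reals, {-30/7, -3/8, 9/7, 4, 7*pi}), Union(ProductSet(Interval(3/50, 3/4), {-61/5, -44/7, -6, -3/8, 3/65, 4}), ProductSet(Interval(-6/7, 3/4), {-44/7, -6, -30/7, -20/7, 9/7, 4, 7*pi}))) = Union(ProductSet(Interval(-6/7, 3/4), {-30/7, 9/7, 4, 7*pi}), ProductSet(Interval(3/50, 3/4), {-3/8, 4}))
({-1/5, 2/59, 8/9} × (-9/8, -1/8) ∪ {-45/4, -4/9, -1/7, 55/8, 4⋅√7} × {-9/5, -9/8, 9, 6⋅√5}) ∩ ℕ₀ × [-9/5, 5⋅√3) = ∅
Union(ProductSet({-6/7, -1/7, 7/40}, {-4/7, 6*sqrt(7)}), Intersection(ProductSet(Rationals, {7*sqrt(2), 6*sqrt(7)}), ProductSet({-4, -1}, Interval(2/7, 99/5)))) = Union(ProductSet({-4, -1}, {7*sqrt(2), 6*sqrt(7)}), ProductSet({-6/7, -1/7, 7/40}, {-4/7, 6*sqrt(7)}))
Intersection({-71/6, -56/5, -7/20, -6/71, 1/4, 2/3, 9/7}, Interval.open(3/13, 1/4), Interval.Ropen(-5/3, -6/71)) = EmptySet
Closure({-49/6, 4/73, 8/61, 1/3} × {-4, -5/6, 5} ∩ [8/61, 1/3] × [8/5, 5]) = {8/61, 1/3} × {5}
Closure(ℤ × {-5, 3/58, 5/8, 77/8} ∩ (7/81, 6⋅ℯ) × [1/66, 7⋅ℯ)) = {1, 2, …, 16} × {3/58, 5/8, 77/8}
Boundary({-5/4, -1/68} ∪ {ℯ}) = {-5/4, -1/68, ℯ}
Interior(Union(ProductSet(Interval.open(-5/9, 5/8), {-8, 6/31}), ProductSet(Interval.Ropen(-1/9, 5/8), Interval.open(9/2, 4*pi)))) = ProductSet(Interval.open(-1/9, 5/8), Interval.open(9/2, 4*pi))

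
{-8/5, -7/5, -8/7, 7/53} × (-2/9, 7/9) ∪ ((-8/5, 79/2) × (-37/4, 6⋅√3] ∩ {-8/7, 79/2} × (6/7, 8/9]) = ({-8/7} × (6/7, 8/9]) ∪ ({-8/5, -7/5, -8/7, 7/53} × (-2/9, 7/9))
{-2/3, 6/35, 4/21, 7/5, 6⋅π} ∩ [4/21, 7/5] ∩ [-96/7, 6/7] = {4/21}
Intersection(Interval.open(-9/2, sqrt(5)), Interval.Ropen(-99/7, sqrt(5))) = Interval.open(-9/2, sqrt(5))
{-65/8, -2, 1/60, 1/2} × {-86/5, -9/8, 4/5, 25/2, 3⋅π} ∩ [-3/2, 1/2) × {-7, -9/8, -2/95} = {1/60} × {-9/8}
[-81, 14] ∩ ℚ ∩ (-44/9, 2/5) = ℚ ∩ (-44/9, 2/5)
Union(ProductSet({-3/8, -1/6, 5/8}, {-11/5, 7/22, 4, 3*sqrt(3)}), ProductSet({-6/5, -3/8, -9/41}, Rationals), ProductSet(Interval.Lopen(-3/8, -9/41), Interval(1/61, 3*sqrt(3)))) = Union(ProductSet({-6/5, -3/8, -9/41}, Rationals), ProductSet({-3/8, -1/6, 5/8}, {-11/5, 7/22, 4, 3*sqrt(3)}), ProductSet(Interval.Lopen(-3/8, -9/41), Interval(1/61, 3*sqrt(3))))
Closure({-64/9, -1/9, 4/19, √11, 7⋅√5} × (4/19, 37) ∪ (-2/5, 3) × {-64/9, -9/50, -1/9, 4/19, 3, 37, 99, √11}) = ([-2/5, 3] × {-64/9, -9/50, -1/9, 4/19, 3, 37, 99, √11}) ∪ ({-64/9, -1/9, 4/19, √11, 7⋅√5} × [4/19, 37])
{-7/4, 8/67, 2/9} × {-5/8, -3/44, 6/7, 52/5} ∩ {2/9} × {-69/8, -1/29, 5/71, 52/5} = {2/9} × {52/5}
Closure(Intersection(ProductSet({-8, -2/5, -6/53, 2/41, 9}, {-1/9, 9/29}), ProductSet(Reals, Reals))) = ProductSet({-8, -2/5, -6/53, 2/41, 9}, {-1/9, 9/29})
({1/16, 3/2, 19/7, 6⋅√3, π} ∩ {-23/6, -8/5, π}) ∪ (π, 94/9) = [π, 94/9)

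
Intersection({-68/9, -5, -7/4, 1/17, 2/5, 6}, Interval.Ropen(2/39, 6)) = {1/17, 2/5}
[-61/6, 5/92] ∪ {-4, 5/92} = [-61/6, 5/92]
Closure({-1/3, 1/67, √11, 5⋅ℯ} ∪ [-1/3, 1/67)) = [-1/3, 1/67] ∪ {√11, 5⋅ℯ}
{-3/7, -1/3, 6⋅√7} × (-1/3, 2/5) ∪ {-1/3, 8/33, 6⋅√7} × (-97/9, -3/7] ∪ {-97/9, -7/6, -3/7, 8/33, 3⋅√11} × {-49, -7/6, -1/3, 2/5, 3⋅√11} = ({-3/7, -1/3, 6⋅√7} × (-1/3, 2/5)) ∪ ({-1/3, 8/33, 6⋅√7} × (-97/9, -3/7]) ∪ ({-97/9, -7/6, -3/7, 8/33, 3⋅√11} × {-49, -7/6, -1/3, 2/5, 3⋅√11})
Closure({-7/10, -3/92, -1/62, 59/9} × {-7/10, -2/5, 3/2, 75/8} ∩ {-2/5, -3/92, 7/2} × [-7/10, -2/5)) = {-3/92} × {-7/10}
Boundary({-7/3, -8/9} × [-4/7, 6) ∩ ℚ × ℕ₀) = {-7/3, -8/9} × {0, 1, …, 5}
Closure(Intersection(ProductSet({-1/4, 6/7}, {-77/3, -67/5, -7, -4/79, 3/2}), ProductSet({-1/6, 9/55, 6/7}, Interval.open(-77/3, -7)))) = ProductSet({6/7}, {-67/5})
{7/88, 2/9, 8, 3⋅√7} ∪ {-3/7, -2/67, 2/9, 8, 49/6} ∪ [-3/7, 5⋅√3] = [-3/7, 5⋅√3]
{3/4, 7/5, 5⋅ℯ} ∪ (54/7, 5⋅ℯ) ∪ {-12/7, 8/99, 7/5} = {-12/7, 8/99, 3/4, 7/5} ∪ (54/7, 5⋅ℯ]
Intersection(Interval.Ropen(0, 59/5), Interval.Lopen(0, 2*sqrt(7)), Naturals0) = Range(1, 6, 1)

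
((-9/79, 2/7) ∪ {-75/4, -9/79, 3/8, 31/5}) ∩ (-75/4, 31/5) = [-9/79, 2/7) ∪ {3/8}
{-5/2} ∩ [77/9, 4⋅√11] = ∅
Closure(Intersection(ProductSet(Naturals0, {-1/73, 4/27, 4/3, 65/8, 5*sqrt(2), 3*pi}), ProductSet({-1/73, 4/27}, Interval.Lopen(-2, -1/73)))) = EmptySet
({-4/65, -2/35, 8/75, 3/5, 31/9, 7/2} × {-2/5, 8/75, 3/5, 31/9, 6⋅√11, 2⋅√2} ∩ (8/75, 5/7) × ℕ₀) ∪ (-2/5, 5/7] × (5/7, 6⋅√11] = (-2/5, 5/7] × (5/7, 6⋅√11]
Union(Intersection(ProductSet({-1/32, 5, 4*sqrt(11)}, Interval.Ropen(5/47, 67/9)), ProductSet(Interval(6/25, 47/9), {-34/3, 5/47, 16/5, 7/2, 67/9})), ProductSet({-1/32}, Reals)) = Union(ProductSet({-1/32}, Reals), ProductSet({5}, {5/47, 16/5, 7/2}))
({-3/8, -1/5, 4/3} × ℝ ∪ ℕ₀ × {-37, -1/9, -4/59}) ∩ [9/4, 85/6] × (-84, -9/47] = {3, 4, …, 14} × {-37}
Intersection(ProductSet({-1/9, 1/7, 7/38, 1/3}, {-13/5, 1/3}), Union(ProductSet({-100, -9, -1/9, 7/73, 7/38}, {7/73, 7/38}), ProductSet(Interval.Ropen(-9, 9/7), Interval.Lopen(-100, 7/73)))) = ProductSet({-1/9, 1/7, 7/38, 1/3}, {-13/5})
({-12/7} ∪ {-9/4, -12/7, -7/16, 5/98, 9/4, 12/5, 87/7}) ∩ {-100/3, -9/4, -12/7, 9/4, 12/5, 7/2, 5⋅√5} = {-9/4, -12/7, 9/4, 12/5}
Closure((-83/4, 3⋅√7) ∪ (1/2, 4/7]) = [-83/4, 3⋅√7]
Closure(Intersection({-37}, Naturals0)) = EmptySet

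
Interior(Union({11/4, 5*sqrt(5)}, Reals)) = Reals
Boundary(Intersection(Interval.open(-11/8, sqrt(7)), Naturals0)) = Range(0, 3, 1)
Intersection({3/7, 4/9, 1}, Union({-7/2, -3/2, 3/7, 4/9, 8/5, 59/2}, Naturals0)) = {3/7, 4/9, 1}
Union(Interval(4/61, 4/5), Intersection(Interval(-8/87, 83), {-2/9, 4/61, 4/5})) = Interval(4/61, 4/5)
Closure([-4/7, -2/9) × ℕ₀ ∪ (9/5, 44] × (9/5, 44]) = ([-4/7, -2/9] × ℕ₀) ∪ ({9/5, 44} × [9/5, 44]) ∪ ([9/5, 44] × {9/5, 44}) ∪ ((9/5, 44] × (9/5, 44])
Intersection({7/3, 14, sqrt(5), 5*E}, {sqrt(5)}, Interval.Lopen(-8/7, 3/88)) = EmptySet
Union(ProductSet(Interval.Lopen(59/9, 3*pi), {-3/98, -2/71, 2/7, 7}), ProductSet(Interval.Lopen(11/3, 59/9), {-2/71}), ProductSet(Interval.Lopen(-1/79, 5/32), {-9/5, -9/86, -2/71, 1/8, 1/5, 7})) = Union(ProductSet(Interval.Lopen(-1/79, 5/32), {-9/5, -9/86, -2/71, 1/8, 1/5, 7}), ProductSet(Interval.Lopen(11/3, 59/9), {-2/71}), ProductSet(Interval.Lopen(59/9, 3*pi), {-3/98, -2/71, 2/7, 7}))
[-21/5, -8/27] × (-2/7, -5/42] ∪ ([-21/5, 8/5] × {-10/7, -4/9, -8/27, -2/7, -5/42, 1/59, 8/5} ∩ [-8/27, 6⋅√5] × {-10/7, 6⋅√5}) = ([-8/27, 8/5] × {-10/7}) ∪ ([-21/5, -8/27] × (-2/7, -5/42])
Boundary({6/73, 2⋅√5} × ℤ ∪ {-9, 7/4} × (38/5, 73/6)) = ({-9, 7/4} × [38/5, 73/6]) ∪ ({6/73, 2⋅√5} × ℤ)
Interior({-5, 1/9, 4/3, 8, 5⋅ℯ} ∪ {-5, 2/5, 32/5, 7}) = ∅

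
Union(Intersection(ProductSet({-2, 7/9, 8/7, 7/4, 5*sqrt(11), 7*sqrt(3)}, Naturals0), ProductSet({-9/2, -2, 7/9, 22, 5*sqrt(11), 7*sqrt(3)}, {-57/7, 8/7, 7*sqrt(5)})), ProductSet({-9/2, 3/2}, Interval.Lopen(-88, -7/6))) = ProductSet({-9/2, 3/2}, Interval.Lopen(-88, -7/6))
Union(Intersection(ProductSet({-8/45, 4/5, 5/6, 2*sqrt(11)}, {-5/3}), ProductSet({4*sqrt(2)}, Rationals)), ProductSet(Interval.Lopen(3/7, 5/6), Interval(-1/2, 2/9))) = ProductSet(Interval.Lopen(3/7, 5/6), Interval(-1/2, 2/9))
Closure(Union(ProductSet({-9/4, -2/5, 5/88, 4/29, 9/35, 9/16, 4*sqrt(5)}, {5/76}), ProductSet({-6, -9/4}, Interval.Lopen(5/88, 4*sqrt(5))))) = Union(ProductSet({-6, -9/4}, Interval(5/88, 4*sqrt(5))), ProductSet({-9/4, -2/5, 5/88, 4/29, 9/35, 9/16, 4*sqrt(5)}, {5/76}))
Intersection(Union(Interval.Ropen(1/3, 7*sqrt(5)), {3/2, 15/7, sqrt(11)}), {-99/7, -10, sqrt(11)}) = {sqrt(11)}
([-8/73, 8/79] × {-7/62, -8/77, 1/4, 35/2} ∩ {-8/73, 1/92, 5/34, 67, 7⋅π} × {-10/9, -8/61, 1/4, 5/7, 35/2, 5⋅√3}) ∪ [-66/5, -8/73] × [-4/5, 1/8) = ({-8/73, 1/92} × {1/4, 35/2}) ∪ ([-66/5, -8/73] × [-4/5, 1/8))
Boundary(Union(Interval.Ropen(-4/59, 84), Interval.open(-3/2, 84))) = {-3/2, 84}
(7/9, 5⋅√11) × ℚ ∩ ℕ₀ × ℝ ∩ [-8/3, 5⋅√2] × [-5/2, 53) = {1, 2, …, 7} × (ℚ ∩ [-5/2, 53))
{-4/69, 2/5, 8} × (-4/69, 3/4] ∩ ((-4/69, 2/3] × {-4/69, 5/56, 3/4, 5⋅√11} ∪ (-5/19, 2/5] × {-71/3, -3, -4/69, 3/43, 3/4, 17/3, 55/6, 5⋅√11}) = ({2/5} × {5/56, 3/4}) ∪ ({-4/69, 2/5} × {3/43, 3/4})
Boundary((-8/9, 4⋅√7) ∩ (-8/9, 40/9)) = {-8/9, 40/9}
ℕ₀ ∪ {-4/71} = {-4/71} ∪ ℕ₀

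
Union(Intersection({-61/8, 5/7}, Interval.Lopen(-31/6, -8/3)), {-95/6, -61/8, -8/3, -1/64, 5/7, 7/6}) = {-95/6, -61/8, -8/3, -1/64, 5/7, 7/6}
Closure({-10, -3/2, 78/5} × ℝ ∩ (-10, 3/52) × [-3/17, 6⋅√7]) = {-3/2} × [-3/17, 6⋅√7]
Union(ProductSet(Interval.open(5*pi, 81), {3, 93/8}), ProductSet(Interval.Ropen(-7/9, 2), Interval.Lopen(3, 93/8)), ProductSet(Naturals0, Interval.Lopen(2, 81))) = Union(ProductSet(Interval.Ropen(-7/9, 2), Interval.Lopen(3, 93/8)), ProductSet(Interval.open(5*pi, 81), {3, 93/8}), ProductSet(Naturals0, Interval.Lopen(2, 81)))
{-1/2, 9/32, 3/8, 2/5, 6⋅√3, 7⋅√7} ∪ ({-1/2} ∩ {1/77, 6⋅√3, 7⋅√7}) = {-1/2, 9/32, 3/8, 2/5, 6⋅√3, 7⋅√7}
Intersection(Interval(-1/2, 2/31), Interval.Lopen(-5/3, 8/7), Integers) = Range(0, 1, 1)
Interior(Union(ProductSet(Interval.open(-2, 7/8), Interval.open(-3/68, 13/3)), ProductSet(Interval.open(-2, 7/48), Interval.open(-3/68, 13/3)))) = ProductSet(Interval.open(-2, 7/8), Interval.open(-3/68, 13/3))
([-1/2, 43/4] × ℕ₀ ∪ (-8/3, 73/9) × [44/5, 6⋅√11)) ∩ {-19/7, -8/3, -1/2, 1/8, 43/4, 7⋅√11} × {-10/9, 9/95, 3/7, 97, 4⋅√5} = ({-1/2, 1/8, 43/4} × {97}) ∪ ({-1/2, 1/8} × {4⋅√5})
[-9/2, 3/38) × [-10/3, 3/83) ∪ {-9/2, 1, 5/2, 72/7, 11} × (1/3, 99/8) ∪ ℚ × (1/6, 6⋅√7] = ([-9/2, 3/38) × [-10/3, 3/83)) ∪ (ℚ × (1/6, 6⋅√7])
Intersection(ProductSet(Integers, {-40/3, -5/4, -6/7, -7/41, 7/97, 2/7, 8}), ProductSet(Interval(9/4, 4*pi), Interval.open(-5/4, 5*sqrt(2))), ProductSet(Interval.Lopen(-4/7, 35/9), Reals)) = ProductSet(Range(3, 4, 1), {-6/7, -7/41, 7/97, 2/7})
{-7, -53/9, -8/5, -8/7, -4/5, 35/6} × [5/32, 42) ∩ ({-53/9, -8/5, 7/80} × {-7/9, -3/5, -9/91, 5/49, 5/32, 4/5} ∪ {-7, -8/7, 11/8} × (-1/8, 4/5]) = ({-53/9, -8/5} × {5/32, 4/5}) ∪ ({-7, -8/7} × [5/32, 4/5])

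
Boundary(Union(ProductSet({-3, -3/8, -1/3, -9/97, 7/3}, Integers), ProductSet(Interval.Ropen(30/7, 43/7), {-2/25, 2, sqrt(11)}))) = Union(ProductSet({-3, -3/8, -1/3, -9/97, 7/3}, Integers), ProductSet(Interval(30/7, 43/7), {-2/25, 2, sqrt(11)}))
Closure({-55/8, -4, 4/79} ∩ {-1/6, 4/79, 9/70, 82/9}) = {4/79}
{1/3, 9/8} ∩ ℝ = {1/3, 9/8}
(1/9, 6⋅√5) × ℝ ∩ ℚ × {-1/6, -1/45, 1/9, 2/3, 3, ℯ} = (ℚ ∩ (1/9, 6⋅√5)) × {-1/6, -1/45, 1/9, 2/3, 3, ℯ}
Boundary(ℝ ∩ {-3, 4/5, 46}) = {-3, 4/5, 46}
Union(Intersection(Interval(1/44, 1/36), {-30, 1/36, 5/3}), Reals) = Reals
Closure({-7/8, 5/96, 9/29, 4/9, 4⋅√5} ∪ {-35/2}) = {-35/2, -7/8, 5/96, 9/29, 4/9, 4⋅√5}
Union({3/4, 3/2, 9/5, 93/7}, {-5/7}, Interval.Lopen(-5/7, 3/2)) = Union({9/5, 93/7}, Interval(-5/7, 3/2))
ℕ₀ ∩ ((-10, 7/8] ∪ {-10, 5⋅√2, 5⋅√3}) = {0}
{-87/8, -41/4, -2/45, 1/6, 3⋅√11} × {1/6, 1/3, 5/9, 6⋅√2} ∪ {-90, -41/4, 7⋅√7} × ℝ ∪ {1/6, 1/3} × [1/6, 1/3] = ({1/6, 1/3} × [1/6, 1/3]) ∪ ({-90, -41/4, 7⋅√7} × ℝ) ∪ ({-87/8, -41/4, -2/45, 1/6, 3⋅√11} × {1/6, 1/3, 5/9, 6⋅√2})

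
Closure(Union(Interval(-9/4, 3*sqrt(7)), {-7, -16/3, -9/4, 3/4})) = Union({-7, -16/3}, Interval(-9/4, 3*sqrt(7)))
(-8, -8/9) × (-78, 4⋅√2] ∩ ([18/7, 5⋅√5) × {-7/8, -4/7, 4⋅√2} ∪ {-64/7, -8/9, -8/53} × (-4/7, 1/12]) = ∅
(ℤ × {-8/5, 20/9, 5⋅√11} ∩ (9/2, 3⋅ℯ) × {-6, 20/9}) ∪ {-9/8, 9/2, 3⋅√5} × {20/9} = ({-9/8, 9/2, 3⋅√5} ∪ {5, 6, 7, 8}) × {20/9}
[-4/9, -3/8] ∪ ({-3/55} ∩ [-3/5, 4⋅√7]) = [-4/9, -3/8] ∪ {-3/55}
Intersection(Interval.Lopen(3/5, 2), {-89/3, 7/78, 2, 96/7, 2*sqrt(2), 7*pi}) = {2}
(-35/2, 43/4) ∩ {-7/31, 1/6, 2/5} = {-7/31, 1/6, 2/5}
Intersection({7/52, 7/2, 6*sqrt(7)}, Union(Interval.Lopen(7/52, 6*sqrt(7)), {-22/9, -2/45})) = {7/2, 6*sqrt(7)}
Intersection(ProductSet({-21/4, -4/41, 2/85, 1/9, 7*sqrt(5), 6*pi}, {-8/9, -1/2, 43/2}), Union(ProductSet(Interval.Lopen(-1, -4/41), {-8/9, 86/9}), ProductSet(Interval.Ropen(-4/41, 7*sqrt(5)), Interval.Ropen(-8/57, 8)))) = ProductSet({-4/41}, {-8/9})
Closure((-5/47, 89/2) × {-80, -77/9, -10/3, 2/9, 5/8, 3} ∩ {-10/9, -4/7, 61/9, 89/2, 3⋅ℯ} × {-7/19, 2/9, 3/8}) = {61/9, 3⋅ℯ} × {2/9}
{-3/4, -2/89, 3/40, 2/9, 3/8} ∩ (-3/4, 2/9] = {-2/89, 3/40, 2/9}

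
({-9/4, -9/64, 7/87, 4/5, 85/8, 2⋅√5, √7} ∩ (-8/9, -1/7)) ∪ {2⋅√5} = {2⋅√5}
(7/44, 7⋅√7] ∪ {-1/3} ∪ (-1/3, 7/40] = [-1/3, 7⋅√7]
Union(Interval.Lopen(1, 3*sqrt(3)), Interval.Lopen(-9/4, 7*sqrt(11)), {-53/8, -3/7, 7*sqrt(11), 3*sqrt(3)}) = Union({-53/8}, Interval.Lopen(-9/4, 7*sqrt(11)))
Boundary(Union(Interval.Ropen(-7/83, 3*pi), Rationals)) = Union(Interval(-oo, -7/83), Interval(3*pi, oo))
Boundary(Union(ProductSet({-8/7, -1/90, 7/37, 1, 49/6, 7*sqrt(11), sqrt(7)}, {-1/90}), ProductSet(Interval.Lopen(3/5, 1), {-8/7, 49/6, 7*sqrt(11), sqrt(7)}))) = Union(ProductSet({-8/7, -1/90, 7/37, 1, 49/6, 7*sqrt(11), sqrt(7)}, {-1/90}), ProductSet(Interval(3/5, 1), {-8/7, 49/6, 7*sqrt(11), sqrt(7)}))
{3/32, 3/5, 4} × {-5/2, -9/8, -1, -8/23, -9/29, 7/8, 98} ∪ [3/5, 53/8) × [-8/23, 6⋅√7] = ({3/32, 3/5, 4} × {-5/2, -9/8, -1, -8/23, -9/29, 7/8, 98}) ∪ ([3/5, 53/8) × [-8/23, 6⋅√7])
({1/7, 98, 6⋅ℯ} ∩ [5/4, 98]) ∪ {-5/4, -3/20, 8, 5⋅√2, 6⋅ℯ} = {-5/4, -3/20, 8, 98, 5⋅√2, 6⋅ℯ}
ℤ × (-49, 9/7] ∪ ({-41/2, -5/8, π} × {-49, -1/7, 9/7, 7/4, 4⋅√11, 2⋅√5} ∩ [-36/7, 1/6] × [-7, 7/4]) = ({-5/8} × {-1/7, 9/7, 7/4}) ∪ (ℤ × (-49, 9/7])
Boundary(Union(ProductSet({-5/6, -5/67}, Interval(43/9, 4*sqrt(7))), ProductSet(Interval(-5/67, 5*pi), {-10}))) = Union(ProductSet({-5/6, -5/67}, Interval(43/9, 4*sqrt(7))), ProductSet(Interval(-5/67, 5*pi), {-10}))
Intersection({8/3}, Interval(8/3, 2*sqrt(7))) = {8/3}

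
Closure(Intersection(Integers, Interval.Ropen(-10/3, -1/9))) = Range(-3, 0, 1)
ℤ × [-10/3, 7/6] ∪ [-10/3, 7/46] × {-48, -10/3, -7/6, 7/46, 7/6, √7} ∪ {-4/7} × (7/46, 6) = (ℤ × [-10/3, 7/6]) ∪ ({-4/7} × (7/46, 6)) ∪ ([-10/3, 7/46] × {-48, -10/3, -7/6, 7/46, 7/6, √7})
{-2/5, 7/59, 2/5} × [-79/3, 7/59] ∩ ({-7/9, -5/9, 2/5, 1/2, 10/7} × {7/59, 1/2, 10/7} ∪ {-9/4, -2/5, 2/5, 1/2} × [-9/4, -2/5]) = ({2/5} × {7/59}) ∪ ({-2/5, 2/5} × [-9/4, -2/5])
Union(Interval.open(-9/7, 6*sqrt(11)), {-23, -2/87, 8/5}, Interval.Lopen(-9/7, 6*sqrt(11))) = Union({-23}, Interval.Lopen(-9/7, 6*sqrt(11)))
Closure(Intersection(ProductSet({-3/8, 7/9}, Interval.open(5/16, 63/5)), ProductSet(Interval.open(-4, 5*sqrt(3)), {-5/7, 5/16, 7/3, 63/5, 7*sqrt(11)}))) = ProductSet({-3/8, 7/9}, {7/3})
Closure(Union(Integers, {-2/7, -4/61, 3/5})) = Union({-2/7, -4/61, 3/5}, Integers)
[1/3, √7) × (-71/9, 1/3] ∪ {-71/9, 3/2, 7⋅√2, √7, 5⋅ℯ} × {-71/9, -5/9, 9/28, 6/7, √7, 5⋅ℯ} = ([1/3, √7) × (-71/9, 1/3]) ∪ ({-71/9, 3/2, 7⋅√2, √7, 5⋅ℯ} × {-71/9, -5/9, 9/28, 6/7, √7, 5⋅ℯ})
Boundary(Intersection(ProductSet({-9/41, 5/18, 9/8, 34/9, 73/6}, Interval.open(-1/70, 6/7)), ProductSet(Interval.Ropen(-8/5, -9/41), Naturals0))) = EmptySet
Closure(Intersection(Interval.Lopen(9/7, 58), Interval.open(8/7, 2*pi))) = Interval(9/7, 2*pi)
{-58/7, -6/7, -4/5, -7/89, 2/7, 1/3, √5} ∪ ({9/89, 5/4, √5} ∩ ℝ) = {-58/7, -6/7, -4/5, -7/89, 9/89, 2/7, 1/3, 5/4, √5}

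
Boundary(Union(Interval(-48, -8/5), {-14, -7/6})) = {-48, -8/5, -7/6}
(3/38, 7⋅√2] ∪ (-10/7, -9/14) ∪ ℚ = ℚ ∪ [-10/7, -9/14] ∪ [3/38, 7⋅√2]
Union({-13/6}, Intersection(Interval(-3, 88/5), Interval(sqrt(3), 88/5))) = Union({-13/6}, Interval(sqrt(3), 88/5))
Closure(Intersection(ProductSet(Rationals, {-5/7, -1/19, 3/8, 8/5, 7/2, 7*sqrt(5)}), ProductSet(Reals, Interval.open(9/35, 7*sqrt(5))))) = ProductSet(Reals, {3/8, 8/5, 7/2})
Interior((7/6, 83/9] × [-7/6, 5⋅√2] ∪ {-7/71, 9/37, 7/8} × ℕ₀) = (7/6, 83/9) × ((-7/6, 5⋅√2) ∪ ((-7/6, 5⋅√2) \ ℕ₀))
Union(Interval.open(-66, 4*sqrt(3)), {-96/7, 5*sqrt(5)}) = Union({5*sqrt(5)}, Interval.open(-66, 4*sqrt(3)))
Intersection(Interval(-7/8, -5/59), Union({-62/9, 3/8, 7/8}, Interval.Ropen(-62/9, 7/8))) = Interval(-7/8, -5/59)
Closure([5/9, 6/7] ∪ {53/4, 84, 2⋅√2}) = [5/9, 6/7] ∪ {53/4, 84, 2⋅√2}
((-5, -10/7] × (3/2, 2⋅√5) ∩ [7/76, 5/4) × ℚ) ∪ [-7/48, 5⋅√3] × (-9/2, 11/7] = [-7/48, 5⋅√3] × (-9/2, 11/7]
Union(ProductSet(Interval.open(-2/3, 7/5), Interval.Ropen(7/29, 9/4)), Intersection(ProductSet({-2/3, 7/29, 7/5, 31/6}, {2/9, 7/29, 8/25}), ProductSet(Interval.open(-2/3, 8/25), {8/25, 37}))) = ProductSet(Interval.open(-2/3, 7/5), Interval.Ropen(7/29, 9/4))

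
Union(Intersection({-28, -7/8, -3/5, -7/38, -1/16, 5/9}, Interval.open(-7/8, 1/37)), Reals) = Reals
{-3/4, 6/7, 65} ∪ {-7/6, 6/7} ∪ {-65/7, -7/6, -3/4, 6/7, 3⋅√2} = {-65/7, -7/6, -3/4, 6/7, 65, 3⋅√2}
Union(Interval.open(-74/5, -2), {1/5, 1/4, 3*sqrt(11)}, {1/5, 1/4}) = Union({1/5, 1/4, 3*sqrt(11)}, Interval.open(-74/5, -2))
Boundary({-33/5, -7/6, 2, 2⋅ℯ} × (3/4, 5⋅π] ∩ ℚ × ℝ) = {-33/5, -7/6, 2} × [3/4, 5⋅π]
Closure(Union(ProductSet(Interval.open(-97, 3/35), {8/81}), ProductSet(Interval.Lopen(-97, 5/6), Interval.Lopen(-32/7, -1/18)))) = Union(ProductSet({-97, 5/6}, Interval(-32/7, -1/18)), ProductSet(Interval(-97, 3/35), {8/81}), ProductSet(Interval(-97, 5/6), {-32/7, -1/18}), ProductSet(Interval.Lopen(-97, 5/6), Interval.Lopen(-32/7, -1/18)))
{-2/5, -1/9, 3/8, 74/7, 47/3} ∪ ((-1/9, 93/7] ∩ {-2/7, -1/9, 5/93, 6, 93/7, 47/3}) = {-2/5, -1/9, 5/93, 3/8, 6, 74/7, 93/7, 47/3}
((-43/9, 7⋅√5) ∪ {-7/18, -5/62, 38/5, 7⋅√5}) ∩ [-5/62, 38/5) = [-5/62, 38/5)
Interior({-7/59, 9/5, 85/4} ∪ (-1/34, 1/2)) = (-1/34, 1/2)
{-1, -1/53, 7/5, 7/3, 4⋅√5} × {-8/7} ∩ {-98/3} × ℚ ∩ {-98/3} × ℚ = ∅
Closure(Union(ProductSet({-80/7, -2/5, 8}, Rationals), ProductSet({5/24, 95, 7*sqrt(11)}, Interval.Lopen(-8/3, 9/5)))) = Union(ProductSet({-80/7, -2/5, 8}, Reals), ProductSet({5/24, 95, 7*sqrt(11)}, Interval(-8/3, 9/5)))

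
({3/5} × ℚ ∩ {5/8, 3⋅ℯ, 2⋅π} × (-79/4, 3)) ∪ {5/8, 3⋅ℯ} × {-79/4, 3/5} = {5/8, 3⋅ℯ} × {-79/4, 3/5}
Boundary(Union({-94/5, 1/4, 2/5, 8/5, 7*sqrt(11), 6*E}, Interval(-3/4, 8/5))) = {-94/5, -3/4, 8/5, 7*sqrt(11), 6*E}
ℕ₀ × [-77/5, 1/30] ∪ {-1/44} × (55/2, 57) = (ℕ₀ × [-77/5, 1/30]) ∪ ({-1/44} × (55/2, 57))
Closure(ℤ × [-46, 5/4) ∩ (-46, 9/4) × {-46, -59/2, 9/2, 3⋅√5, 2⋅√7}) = {-45, -44, …, 2} × {-46, -59/2}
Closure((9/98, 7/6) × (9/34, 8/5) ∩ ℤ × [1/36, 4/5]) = {1} × [9/34, 4/5]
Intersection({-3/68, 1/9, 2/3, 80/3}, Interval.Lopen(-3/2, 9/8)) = {-3/68, 1/9, 2/3}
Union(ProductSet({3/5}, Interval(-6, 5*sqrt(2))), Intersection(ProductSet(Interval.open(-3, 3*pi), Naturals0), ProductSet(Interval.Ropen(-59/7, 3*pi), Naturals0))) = Union(ProductSet({3/5}, Interval(-6, 5*sqrt(2))), ProductSet(Interval.open(-3, 3*pi), Naturals0))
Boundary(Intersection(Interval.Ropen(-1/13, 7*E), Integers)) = Range(0, 20, 1)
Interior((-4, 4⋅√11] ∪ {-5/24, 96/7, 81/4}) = (-4, 4⋅√11)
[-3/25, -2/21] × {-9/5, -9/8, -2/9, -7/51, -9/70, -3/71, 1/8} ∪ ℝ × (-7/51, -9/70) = (ℝ × (-7/51, -9/70)) ∪ ([-3/25, -2/21] × {-9/5, -9/8, -2/9, -7/51, -9/70, -3/71, 1/8})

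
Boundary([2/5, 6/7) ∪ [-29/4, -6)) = {-29/4, -6, 2/5, 6/7}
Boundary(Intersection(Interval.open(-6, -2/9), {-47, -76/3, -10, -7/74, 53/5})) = EmptySet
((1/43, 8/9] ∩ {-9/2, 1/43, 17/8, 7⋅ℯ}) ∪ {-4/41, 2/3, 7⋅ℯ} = {-4/41, 2/3, 7⋅ℯ}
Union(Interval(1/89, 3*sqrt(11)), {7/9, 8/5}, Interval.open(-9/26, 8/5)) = Interval.Lopen(-9/26, 3*sqrt(11))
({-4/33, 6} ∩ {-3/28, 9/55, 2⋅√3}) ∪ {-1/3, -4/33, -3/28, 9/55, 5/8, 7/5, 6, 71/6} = {-1/3, -4/33, -3/28, 9/55, 5/8, 7/5, 6, 71/6}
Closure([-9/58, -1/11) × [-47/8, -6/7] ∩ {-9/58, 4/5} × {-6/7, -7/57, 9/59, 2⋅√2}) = {-9/58} × {-6/7}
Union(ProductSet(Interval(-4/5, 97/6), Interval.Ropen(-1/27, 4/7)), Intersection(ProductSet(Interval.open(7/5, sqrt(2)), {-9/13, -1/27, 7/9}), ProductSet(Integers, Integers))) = ProductSet(Interval(-4/5, 97/6), Interval.Ropen(-1/27, 4/7))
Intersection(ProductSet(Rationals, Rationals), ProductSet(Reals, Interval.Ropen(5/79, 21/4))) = ProductSet(Rationals, Intersection(Interval.Ropen(5/79, 21/4), Rationals))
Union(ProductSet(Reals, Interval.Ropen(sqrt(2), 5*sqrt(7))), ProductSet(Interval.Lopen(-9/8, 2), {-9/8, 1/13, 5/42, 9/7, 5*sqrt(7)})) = Union(ProductSet(Interval.Lopen(-9/8, 2), {-9/8, 1/13, 5/42, 9/7, 5*sqrt(7)}), ProductSet(Reals, Interval.Ropen(sqrt(2), 5*sqrt(7))))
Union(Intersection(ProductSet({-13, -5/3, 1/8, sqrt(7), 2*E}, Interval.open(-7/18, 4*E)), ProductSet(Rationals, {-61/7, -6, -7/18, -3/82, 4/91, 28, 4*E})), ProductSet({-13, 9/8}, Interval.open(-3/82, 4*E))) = Union(ProductSet({-13, 9/8}, Interval.open(-3/82, 4*E)), ProductSet({-13, -5/3, 1/8}, {-3/82, 4/91}))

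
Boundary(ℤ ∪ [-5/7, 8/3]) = {-5/7, 8/3} ∪ (ℤ \ (-5/7, 8/3))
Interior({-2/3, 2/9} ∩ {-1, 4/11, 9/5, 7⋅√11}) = ∅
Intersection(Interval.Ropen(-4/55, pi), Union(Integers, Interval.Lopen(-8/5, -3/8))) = Range(0, 4, 1)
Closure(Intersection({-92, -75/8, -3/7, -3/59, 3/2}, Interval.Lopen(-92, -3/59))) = {-75/8, -3/7, -3/59}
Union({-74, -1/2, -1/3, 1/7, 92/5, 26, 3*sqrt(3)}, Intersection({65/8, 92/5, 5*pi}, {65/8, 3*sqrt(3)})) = {-74, -1/2, -1/3, 1/7, 65/8, 92/5, 26, 3*sqrt(3)}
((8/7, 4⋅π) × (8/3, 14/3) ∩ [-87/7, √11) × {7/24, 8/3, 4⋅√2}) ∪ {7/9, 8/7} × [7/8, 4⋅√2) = {7/9, 8/7} × [7/8, 4⋅√2)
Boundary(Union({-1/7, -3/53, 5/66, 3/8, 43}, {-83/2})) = {-83/2, -1/7, -3/53, 5/66, 3/8, 43}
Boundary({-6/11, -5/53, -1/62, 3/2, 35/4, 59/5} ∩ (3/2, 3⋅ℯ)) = ∅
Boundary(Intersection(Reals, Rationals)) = Reals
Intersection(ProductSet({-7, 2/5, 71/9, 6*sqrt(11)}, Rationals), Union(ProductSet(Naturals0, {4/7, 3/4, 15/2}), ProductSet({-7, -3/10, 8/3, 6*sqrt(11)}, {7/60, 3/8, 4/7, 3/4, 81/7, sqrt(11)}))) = ProductSet({-7, 6*sqrt(11)}, {7/60, 3/8, 4/7, 3/4, 81/7})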